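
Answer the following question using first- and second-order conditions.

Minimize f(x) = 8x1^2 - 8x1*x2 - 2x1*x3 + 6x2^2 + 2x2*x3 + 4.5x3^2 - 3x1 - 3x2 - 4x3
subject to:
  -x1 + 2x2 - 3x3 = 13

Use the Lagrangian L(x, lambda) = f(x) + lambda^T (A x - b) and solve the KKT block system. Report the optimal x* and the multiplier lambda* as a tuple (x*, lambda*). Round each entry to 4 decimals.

Form the Lagrangian:
  L(x, lambda) = (1/2) x^T Q x + c^T x + lambda^T (A x - b)
Stationarity (grad_x L = 0): Q x + c + A^T lambda = 0.
Primal feasibility: A x = b.

This gives the KKT block system:
  [ Q   A^T ] [ x     ]   [-c ]
  [ A    0  ] [ lambda ] = [ b ]

Solving the linear system:
  x*      = (0.5583, 2.5196, -2.8397)
  lambda* = (-8.5448)
  f(x*)   = 56.604

x* = (0.5583, 2.5196, -2.8397), lambda* = (-8.5448)


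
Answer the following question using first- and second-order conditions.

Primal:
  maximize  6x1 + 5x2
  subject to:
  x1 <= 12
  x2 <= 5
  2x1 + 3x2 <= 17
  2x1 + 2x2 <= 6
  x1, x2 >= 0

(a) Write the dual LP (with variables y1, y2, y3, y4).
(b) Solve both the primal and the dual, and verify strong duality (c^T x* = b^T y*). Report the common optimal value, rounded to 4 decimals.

The standard primal-dual pair for 'max c^T x s.t. A x <= b, x >= 0' is:
  Dual:  min b^T y  s.t.  A^T y >= c,  y >= 0.

So the dual LP is:
  minimize  12y1 + 5y2 + 17y3 + 6y4
  subject to:
    y1 + 2y3 + 2y4 >= 6
    y2 + 3y3 + 2y4 >= 5
    y1, y2, y3, y4 >= 0

Solving the primal: x* = (3, 0).
  primal value c^T x* = 18.
Solving the dual: y* = (0, 0, 0, 3).
  dual value b^T y* = 18.
Strong duality: c^T x* = b^T y*. Confirmed.

18


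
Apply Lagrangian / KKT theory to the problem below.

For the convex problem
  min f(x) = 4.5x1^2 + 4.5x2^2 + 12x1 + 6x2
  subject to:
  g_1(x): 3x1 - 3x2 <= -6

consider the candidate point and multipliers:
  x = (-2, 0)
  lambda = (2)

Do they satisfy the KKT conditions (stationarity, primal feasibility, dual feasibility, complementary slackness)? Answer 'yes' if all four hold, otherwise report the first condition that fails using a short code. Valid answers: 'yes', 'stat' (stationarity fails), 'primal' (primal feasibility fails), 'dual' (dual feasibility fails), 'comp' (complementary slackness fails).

Gradient of f: grad f(x) = Q x + c = (-6, 6)
Constraint values g_i(x) = a_i^T x - b_i:
  g_1((-2, 0)) = 0
Stationarity residual: grad f(x) + sum_i lambda_i a_i = (0, 0)
  -> stationarity OK
Primal feasibility (all g_i <= 0): OK
Dual feasibility (all lambda_i >= 0): OK
Complementary slackness (lambda_i * g_i(x) = 0 for all i): OK

Verdict: yes, KKT holds.

yes


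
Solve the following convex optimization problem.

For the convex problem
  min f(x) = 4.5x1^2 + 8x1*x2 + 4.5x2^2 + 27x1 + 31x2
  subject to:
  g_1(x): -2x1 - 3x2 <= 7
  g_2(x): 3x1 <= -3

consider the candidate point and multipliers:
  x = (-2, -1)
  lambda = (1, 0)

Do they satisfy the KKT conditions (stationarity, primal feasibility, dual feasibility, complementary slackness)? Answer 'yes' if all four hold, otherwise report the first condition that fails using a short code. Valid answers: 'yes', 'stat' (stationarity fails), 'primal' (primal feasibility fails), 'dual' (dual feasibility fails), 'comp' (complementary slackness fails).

Gradient of f: grad f(x) = Q x + c = (1, 6)
Constraint values g_i(x) = a_i^T x - b_i:
  g_1((-2, -1)) = 0
  g_2((-2, -1)) = -3
Stationarity residual: grad f(x) + sum_i lambda_i a_i = (-1, 3)
  -> stationarity FAILS
Primal feasibility (all g_i <= 0): OK
Dual feasibility (all lambda_i >= 0): OK
Complementary slackness (lambda_i * g_i(x) = 0 for all i): OK

Verdict: the first failing condition is stationarity -> stat.

stat


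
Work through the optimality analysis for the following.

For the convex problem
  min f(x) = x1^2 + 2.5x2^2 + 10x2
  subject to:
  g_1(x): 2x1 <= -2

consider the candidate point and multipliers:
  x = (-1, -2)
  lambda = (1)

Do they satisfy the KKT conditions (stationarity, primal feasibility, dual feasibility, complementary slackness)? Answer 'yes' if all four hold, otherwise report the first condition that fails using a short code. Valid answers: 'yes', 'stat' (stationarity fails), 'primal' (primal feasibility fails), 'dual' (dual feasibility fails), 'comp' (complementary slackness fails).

Gradient of f: grad f(x) = Q x + c = (-2, 0)
Constraint values g_i(x) = a_i^T x - b_i:
  g_1((-1, -2)) = 0
Stationarity residual: grad f(x) + sum_i lambda_i a_i = (0, 0)
  -> stationarity OK
Primal feasibility (all g_i <= 0): OK
Dual feasibility (all lambda_i >= 0): OK
Complementary slackness (lambda_i * g_i(x) = 0 for all i): OK

Verdict: yes, KKT holds.

yes


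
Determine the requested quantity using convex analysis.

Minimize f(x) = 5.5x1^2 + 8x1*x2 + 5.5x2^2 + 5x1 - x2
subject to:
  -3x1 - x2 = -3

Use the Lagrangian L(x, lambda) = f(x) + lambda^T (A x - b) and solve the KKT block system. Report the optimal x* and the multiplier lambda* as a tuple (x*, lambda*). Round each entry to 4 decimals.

Form the Lagrangian:
  L(x, lambda) = (1/2) x^T Q x + c^T x + lambda^T (A x - b)
Stationarity (grad_x L = 0): Q x + c + A^T lambda = 0.
Primal feasibility: A x = b.

This gives the KKT block system:
  [ Q   A^T ] [ x     ]   [-c ]
  [ A    0  ] [ lambda ] = [ b ]

Solving the linear system:
  x*      = (1.0806, -0.2419)
  lambda* = (4.9839)
  f(x*)   = 10.2984

x* = (1.0806, -0.2419), lambda* = (4.9839)


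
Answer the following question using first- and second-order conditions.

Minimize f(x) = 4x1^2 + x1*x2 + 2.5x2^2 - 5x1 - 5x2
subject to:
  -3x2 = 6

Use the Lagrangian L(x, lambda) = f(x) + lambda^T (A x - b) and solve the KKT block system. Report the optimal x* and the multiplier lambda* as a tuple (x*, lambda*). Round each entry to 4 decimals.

Form the Lagrangian:
  L(x, lambda) = (1/2) x^T Q x + c^T x + lambda^T (A x - b)
Stationarity (grad_x L = 0): Q x + c + A^T lambda = 0.
Primal feasibility: A x = b.

This gives the KKT block system:
  [ Q   A^T ] [ x     ]   [-c ]
  [ A    0  ] [ lambda ] = [ b ]

Solving the linear system:
  x*      = (0.875, -2)
  lambda* = (-4.7083)
  f(x*)   = 16.9375

x* = (0.875, -2), lambda* = (-4.7083)


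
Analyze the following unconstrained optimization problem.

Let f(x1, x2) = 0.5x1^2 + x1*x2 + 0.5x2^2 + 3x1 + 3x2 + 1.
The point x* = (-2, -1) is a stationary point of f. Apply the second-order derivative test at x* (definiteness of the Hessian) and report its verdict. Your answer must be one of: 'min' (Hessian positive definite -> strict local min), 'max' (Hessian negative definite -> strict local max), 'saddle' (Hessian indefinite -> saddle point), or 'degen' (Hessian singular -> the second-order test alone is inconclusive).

Compute the Hessian H = grad^2 f:
  H = [[1, 1], [1, 1]]
Verify stationarity: grad f(x*) = H x* + g = (0, 0).
Eigenvalues of H: 0, 2.
H has a zero eigenvalue (singular; positive semidefinite but not definite), so H is neither positive definite, negative definite, nor indefinite. The second-order test alone is inconclusive -> degen.
(Indeed, f is constant along the null direction of H through x*, so x* is not a strict local extremum.)

degen


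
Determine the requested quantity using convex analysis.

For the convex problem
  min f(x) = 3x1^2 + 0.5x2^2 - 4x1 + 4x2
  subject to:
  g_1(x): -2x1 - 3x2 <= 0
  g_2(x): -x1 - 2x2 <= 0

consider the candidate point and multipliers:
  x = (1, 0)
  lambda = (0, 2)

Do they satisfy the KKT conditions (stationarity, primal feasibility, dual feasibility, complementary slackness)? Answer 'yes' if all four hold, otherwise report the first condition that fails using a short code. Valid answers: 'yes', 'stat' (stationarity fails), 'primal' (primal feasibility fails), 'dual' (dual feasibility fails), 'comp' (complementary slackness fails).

Gradient of f: grad f(x) = Q x + c = (2, 4)
Constraint values g_i(x) = a_i^T x - b_i:
  g_1((1, 0)) = -2
  g_2((1, 0)) = -1
Stationarity residual: grad f(x) + sum_i lambda_i a_i = (0, 0)
  -> stationarity OK
Primal feasibility (all g_i <= 0): OK
Dual feasibility (all lambda_i >= 0): OK
Complementary slackness (lambda_i * g_i(x) = 0 for all i): FAILS

Verdict: the first failing condition is complementary_slackness -> comp.

comp


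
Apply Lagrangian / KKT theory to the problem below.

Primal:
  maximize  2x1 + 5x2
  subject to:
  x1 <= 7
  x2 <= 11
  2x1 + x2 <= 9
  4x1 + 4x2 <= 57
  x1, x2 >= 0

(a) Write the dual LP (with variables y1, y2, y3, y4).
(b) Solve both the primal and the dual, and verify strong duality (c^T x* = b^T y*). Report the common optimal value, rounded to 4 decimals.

The standard primal-dual pair for 'max c^T x s.t. A x <= b, x >= 0' is:
  Dual:  min b^T y  s.t.  A^T y >= c,  y >= 0.

So the dual LP is:
  minimize  7y1 + 11y2 + 9y3 + 57y4
  subject to:
    y1 + 2y3 + 4y4 >= 2
    y2 + y3 + 4y4 >= 5
    y1, y2, y3, y4 >= 0

Solving the primal: x* = (0, 9).
  primal value c^T x* = 45.
Solving the dual: y* = (0, 0, 5, 0).
  dual value b^T y* = 45.
Strong duality: c^T x* = b^T y*. Confirmed.

45


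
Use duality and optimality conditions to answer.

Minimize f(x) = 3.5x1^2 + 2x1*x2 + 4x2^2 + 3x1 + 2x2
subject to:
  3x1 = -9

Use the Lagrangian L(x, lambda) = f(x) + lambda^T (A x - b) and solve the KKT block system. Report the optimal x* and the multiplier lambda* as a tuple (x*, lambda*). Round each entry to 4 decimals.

Form the Lagrangian:
  L(x, lambda) = (1/2) x^T Q x + c^T x + lambda^T (A x - b)
Stationarity (grad_x L = 0): Q x + c + A^T lambda = 0.
Primal feasibility: A x = b.

This gives the KKT block system:
  [ Q   A^T ] [ x     ]   [-c ]
  [ A    0  ] [ lambda ] = [ b ]

Solving the linear system:
  x*      = (-3, 0.5)
  lambda* = (5.6667)
  f(x*)   = 21.5

x* = (-3, 0.5), lambda* = (5.6667)


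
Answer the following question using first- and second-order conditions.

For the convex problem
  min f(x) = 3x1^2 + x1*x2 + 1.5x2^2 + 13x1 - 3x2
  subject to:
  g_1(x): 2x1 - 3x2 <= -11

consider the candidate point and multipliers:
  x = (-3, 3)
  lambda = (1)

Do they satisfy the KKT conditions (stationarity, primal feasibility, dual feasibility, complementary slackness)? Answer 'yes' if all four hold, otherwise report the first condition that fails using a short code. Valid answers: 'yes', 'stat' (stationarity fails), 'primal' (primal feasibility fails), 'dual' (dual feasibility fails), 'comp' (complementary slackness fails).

Gradient of f: grad f(x) = Q x + c = (-2, 3)
Constraint values g_i(x) = a_i^T x - b_i:
  g_1((-3, 3)) = -4
Stationarity residual: grad f(x) + sum_i lambda_i a_i = (0, 0)
  -> stationarity OK
Primal feasibility (all g_i <= 0): OK
Dual feasibility (all lambda_i >= 0): OK
Complementary slackness (lambda_i * g_i(x) = 0 for all i): FAILS

Verdict: the first failing condition is complementary_slackness -> comp.

comp


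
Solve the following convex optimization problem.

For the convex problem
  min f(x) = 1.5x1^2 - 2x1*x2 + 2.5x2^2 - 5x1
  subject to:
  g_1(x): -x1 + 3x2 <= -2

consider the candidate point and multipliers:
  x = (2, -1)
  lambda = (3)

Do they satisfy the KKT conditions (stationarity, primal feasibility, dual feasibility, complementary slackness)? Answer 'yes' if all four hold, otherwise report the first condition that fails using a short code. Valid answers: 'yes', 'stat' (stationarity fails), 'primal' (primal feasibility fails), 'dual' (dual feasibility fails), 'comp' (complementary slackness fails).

Gradient of f: grad f(x) = Q x + c = (3, -9)
Constraint values g_i(x) = a_i^T x - b_i:
  g_1((2, -1)) = -3
Stationarity residual: grad f(x) + sum_i lambda_i a_i = (0, 0)
  -> stationarity OK
Primal feasibility (all g_i <= 0): OK
Dual feasibility (all lambda_i >= 0): OK
Complementary slackness (lambda_i * g_i(x) = 0 for all i): FAILS

Verdict: the first failing condition is complementary_slackness -> comp.

comp


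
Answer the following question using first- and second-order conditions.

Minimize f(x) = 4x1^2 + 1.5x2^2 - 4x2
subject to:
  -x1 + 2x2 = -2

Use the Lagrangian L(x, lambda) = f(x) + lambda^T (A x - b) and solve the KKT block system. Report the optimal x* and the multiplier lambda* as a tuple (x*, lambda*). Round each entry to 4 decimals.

Form the Lagrangian:
  L(x, lambda) = (1/2) x^T Q x + c^T x + lambda^T (A x - b)
Stationarity (grad_x L = 0): Q x + c + A^T lambda = 0.
Primal feasibility: A x = b.

This gives the KKT block system:
  [ Q   A^T ] [ x     ]   [-c ]
  [ A    0  ] [ lambda ] = [ b ]

Solving the linear system:
  x*      = (0.4, -0.8)
  lambda* = (3.2)
  f(x*)   = 4.8

x* = (0.4, -0.8), lambda* = (3.2)


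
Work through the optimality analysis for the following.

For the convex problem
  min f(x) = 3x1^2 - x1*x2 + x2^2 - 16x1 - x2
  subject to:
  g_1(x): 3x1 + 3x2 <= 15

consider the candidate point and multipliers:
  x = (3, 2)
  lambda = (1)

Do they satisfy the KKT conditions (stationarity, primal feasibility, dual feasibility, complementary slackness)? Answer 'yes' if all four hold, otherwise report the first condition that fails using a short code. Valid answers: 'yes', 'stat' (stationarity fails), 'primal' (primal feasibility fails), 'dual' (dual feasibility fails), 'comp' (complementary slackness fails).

Gradient of f: grad f(x) = Q x + c = (0, 0)
Constraint values g_i(x) = a_i^T x - b_i:
  g_1((3, 2)) = 0
Stationarity residual: grad f(x) + sum_i lambda_i a_i = (3, 3)
  -> stationarity FAILS
Primal feasibility (all g_i <= 0): OK
Dual feasibility (all lambda_i >= 0): OK
Complementary slackness (lambda_i * g_i(x) = 0 for all i): OK

Verdict: the first failing condition is stationarity -> stat.

stat


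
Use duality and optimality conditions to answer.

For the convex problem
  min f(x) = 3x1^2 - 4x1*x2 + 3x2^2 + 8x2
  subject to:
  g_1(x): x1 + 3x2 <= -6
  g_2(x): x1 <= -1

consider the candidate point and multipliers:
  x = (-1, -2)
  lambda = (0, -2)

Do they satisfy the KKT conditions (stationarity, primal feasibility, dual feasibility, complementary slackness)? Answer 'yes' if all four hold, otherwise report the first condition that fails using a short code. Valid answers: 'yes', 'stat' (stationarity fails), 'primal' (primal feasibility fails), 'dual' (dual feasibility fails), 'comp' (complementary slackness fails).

Gradient of f: grad f(x) = Q x + c = (2, 0)
Constraint values g_i(x) = a_i^T x - b_i:
  g_1((-1, -2)) = -1
  g_2((-1, -2)) = 0
Stationarity residual: grad f(x) + sum_i lambda_i a_i = (0, 0)
  -> stationarity OK
Primal feasibility (all g_i <= 0): OK
Dual feasibility (all lambda_i >= 0): FAILS
Complementary slackness (lambda_i * g_i(x) = 0 for all i): OK

Verdict: the first failing condition is dual_feasibility -> dual.

dual


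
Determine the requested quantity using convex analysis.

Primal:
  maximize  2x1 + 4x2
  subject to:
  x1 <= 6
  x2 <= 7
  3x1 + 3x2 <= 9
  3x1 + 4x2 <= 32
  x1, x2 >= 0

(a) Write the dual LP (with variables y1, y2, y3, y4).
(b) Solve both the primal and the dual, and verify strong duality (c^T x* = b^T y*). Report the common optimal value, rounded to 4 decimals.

The standard primal-dual pair for 'max c^T x s.t. A x <= b, x >= 0' is:
  Dual:  min b^T y  s.t.  A^T y >= c,  y >= 0.

So the dual LP is:
  minimize  6y1 + 7y2 + 9y3 + 32y4
  subject to:
    y1 + 3y3 + 3y4 >= 2
    y2 + 3y3 + 4y4 >= 4
    y1, y2, y3, y4 >= 0

Solving the primal: x* = (0, 3).
  primal value c^T x* = 12.
Solving the dual: y* = (0, 0, 1.3333, 0).
  dual value b^T y* = 12.
Strong duality: c^T x* = b^T y*. Confirmed.

12


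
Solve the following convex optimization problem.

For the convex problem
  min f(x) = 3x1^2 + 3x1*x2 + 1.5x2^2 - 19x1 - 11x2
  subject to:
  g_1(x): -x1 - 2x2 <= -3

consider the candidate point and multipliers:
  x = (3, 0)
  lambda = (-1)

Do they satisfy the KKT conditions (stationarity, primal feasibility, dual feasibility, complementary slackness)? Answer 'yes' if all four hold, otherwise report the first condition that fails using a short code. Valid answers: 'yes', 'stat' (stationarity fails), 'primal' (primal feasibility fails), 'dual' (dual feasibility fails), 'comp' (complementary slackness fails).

Gradient of f: grad f(x) = Q x + c = (-1, -2)
Constraint values g_i(x) = a_i^T x - b_i:
  g_1((3, 0)) = 0
Stationarity residual: grad f(x) + sum_i lambda_i a_i = (0, 0)
  -> stationarity OK
Primal feasibility (all g_i <= 0): OK
Dual feasibility (all lambda_i >= 0): FAILS
Complementary slackness (lambda_i * g_i(x) = 0 for all i): OK

Verdict: the first failing condition is dual_feasibility -> dual.

dual


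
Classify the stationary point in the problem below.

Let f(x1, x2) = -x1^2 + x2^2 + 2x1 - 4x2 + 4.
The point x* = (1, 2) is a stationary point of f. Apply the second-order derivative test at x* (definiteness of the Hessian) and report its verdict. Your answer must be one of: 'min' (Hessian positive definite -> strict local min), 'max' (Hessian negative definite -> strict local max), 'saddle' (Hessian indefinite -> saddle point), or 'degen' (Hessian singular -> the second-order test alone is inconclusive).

Compute the Hessian H = grad^2 f:
  H = [[-2, 0], [0, 2]]
Verify stationarity: grad f(x*) = H x* + g = (0, 0).
Eigenvalues of H: -2, 2.
Eigenvalues have mixed signs, so H is indefinite -> x* is a saddle point.

saddle


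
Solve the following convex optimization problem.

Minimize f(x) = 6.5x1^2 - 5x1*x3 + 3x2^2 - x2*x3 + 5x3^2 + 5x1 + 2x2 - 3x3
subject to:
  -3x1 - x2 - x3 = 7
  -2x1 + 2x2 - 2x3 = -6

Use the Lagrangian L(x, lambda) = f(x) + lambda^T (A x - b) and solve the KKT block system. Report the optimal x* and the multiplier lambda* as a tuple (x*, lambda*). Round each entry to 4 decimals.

Form the Lagrangian:
  L(x, lambda) = (1/2) x^T Q x + c^T x + lambda^T (A x - b)
Stationarity (grad_x L = 0): Q x + c + A^T lambda = 0.
Primal feasibility: A x = b.

This gives the KKT block system:
  [ Q   A^T ] [ x     ]   [-c ]
  [ A    0  ] [ lambda ] = [ b ]

Solving the linear system:
  x*      = (-1.0267, -3.9733, 0.0533)
  lambda* = (-7.6267, 7.1333)
  f(x*)   = 41.4733

x* = (-1.0267, -3.9733, 0.0533), lambda* = (-7.6267, 7.1333)


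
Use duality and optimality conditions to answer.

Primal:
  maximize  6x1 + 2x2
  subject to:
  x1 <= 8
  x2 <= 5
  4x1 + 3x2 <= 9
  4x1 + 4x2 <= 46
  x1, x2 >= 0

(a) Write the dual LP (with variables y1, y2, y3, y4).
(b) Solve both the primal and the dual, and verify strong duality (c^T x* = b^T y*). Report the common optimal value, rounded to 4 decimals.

The standard primal-dual pair for 'max c^T x s.t. A x <= b, x >= 0' is:
  Dual:  min b^T y  s.t.  A^T y >= c,  y >= 0.

So the dual LP is:
  minimize  8y1 + 5y2 + 9y3 + 46y4
  subject to:
    y1 + 4y3 + 4y4 >= 6
    y2 + 3y3 + 4y4 >= 2
    y1, y2, y3, y4 >= 0

Solving the primal: x* = (2.25, 0).
  primal value c^T x* = 13.5.
Solving the dual: y* = (0, 0, 1.5, 0).
  dual value b^T y* = 13.5.
Strong duality: c^T x* = b^T y*. Confirmed.

13.5


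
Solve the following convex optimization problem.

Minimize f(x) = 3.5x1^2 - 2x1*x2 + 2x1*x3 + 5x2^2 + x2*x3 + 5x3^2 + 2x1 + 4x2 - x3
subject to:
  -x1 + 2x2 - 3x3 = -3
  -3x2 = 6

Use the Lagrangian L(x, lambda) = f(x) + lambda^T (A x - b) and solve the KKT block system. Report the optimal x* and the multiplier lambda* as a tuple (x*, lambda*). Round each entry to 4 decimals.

Form the Lagrangian:
  L(x, lambda) = (1/2) x^T Q x + c^T x + lambda^T (A x - b)
Stationarity (grad_x L = 0): Q x + c + A^T lambda = 0.
Primal feasibility: A x = b.

This gives the KKT block system:
  [ Q   A^T ] [ x     ]   [-c ]
  [ A    0  ] [ lambda ] = [ b ]

Solving the linear system:
  x*      = (-1.0984, -2, 0.0328)
  lambda* = (-1.623, -5.6721)
  f(x*)   = 9.4672

x* = (-1.0984, -2, 0.0328), lambda* = (-1.623, -5.6721)


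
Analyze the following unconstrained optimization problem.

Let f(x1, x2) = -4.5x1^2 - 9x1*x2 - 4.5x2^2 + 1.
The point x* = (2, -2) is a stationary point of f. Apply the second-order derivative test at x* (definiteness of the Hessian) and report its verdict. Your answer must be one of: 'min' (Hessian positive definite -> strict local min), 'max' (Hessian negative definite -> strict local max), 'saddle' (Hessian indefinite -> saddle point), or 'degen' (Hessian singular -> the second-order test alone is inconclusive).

Compute the Hessian H = grad^2 f:
  H = [[-9, -9], [-9, -9]]
Verify stationarity: grad f(x*) = H x* + g = (0, 0).
Eigenvalues of H: -18, 0.
H has a zero eigenvalue (singular; negative semidefinite but not definite), so H is neither positive definite, negative definite, nor indefinite. The second-order test alone is inconclusive -> degen.
(Indeed, f is constant along the null direction of H through x*, so x* is not a strict local extremum.)

degen


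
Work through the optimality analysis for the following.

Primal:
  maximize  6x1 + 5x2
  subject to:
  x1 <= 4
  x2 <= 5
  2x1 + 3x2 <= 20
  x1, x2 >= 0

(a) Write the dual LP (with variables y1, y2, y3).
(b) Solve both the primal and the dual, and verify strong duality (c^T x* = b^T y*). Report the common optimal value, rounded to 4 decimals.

The standard primal-dual pair for 'max c^T x s.t. A x <= b, x >= 0' is:
  Dual:  min b^T y  s.t.  A^T y >= c,  y >= 0.

So the dual LP is:
  minimize  4y1 + 5y2 + 20y3
  subject to:
    y1 + 2y3 >= 6
    y2 + 3y3 >= 5
    y1, y2, y3 >= 0

Solving the primal: x* = (4, 4).
  primal value c^T x* = 44.
Solving the dual: y* = (2.6667, 0, 1.6667).
  dual value b^T y* = 44.
Strong duality: c^T x* = b^T y*. Confirmed.

44


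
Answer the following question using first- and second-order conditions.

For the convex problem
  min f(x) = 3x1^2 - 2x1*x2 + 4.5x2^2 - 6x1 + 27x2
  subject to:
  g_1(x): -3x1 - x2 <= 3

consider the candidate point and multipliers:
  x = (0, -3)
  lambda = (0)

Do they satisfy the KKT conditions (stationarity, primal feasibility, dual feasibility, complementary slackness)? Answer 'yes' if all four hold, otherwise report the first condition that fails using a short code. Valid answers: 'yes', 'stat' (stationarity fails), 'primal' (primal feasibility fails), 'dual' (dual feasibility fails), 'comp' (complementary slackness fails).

Gradient of f: grad f(x) = Q x + c = (0, 0)
Constraint values g_i(x) = a_i^T x - b_i:
  g_1((0, -3)) = 0
Stationarity residual: grad f(x) + sum_i lambda_i a_i = (0, 0)
  -> stationarity OK
Primal feasibility (all g_i <= 0): OK
Dual feasibility (all lambda_i >= 0): OK
Complementary slackness (lambda_i * g_i(x) = 0 for all i): OK

Verdict: yes, KKT holds.

yes


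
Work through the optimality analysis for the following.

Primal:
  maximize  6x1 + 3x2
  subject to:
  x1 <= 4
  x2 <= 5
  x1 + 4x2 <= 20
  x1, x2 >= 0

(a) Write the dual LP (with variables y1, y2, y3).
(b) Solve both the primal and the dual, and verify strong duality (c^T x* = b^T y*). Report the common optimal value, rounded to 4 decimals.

The standard primal-dual pair for 'max c^T x s.t. A x <= b, x >= 0' is:
  Dual:  min b^T y  s.t.  A^T y >= c,  y >= 0.

So the dual LP is:
  minimize  4y1 + 5y2 + 20y3
  subject to:
    y1 + y3 >= 6
    y2 + 4y3 >= 3
    y1, y2, y3 >= 0

Solving the primal: x* = (4, 4).
  primal value c^T x* = 36.
Solving the dual: y* = (5.25, 0, 0.75).
  dual value b^T y* = 36.
Strong duality: c^T x* = b^T y*. Confirmed.

36


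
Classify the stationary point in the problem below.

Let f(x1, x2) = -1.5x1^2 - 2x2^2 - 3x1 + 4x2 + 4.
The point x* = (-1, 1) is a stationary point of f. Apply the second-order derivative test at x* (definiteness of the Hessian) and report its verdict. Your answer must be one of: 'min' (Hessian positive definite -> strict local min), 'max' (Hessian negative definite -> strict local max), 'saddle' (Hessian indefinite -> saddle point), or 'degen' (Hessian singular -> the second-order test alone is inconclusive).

Compute the Hessian H = grad^2 f:
  H = [[-3, 0], [0, -4]]
Verify stationarity: grad f(x*) = H x* + g = (0, 0).
Eigenvalues of H: -4, -3.
Both eigenvalues < 0, so H is negative definite -> x* is a strict local max.

max


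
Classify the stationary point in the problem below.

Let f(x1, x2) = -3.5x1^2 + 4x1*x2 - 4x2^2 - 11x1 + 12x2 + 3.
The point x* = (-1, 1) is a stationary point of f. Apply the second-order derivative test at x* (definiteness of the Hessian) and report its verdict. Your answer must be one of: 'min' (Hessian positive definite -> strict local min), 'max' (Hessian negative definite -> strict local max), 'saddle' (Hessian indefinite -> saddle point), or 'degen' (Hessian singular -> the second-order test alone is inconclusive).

Compute the Hessian H = grad^2 f:
  H = [[-7, 4], [4, -8]]
Verify stationarity: grad f(x*) = H x* + g = (0, 0).
Eigenvalues of H: -11.5311, -3.4689.
Both eigenvalues < 0, so H is negative definite -> x* is a strict local max.

max


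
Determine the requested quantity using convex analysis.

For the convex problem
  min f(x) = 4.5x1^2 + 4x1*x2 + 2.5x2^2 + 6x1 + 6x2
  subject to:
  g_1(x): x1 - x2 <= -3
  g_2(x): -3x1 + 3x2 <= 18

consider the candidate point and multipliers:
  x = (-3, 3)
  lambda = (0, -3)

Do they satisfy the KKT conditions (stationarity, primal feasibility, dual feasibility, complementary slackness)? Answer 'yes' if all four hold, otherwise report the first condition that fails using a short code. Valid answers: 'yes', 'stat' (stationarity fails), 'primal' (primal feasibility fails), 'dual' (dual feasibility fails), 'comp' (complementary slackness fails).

Gradient of f: grad f(x) = Q x + c = (-9, 9)
Constraint values g_i(x) = a_i^T x - b_i:
  g_1((-3, 3)) = -3
  g_2((-3, 3)) = 0
Stationarity residual: grad f(x) + sum_i lambda_i a_i = (0, 0)
  -> stationarity OK
Primal feasibility (all g_i <= 0): OK
Dual feasibility (all lambda_i >= 0): FAILS
Complementary slackness (lambda_i * g_i(x) = 0 for all i): OK

Verdict: the first failing condition is dual_feasibility -> dual.

dual


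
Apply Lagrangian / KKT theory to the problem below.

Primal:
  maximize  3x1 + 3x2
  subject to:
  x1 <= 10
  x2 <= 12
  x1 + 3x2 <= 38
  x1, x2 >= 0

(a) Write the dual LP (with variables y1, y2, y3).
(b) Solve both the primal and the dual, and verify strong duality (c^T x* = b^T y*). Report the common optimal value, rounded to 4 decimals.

The standard primal-dual pair for 'max c^T x s.t. A x <= b, x >= 0' is:
  Dual:  min b^T y  s.t.  A^T y >= c,  y >= 0.

So the dual LP is:
  minimize  10y1 + 12y2 + 38y3
  subject to:
    y1 + y3 >= 3
    y2 + 3y3 >= 3
    y1, y2, y3 >= 0

Solving the primal: x* = (10, 9.3333).
  primal value c^T x* = 58.
Solving the dual: y* = (2, 0, 1).
  dual value b^T y* = 58.
Strong duality: c^T x* = b^T y*. Confirmed.

58


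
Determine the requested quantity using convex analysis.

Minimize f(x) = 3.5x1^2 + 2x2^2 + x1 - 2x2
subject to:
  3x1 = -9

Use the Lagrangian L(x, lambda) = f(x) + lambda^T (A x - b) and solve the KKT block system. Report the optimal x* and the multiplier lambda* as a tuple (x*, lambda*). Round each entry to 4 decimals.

Form the Lagrangian:
  L(x, lambda) = (1/2) x^T Q x + c^T x + lambda^T (A x - b)
Stationarity (grad_x L = 0): Q x + c + A^T lambda = 0.
Primal feasibility: A x = b.

This gives the KKT block system:
  [ Q   A^T ] [ x     ]   [-c ]
  [ A    0  ] [ lambda ] = [ b ]

Solving the linear system:
  x*      = (-3, 0.5)
  lambda* = (6.6667)
  f(x*)   = 28

x* = (-3, 0.5), lambda* = (6.6667)


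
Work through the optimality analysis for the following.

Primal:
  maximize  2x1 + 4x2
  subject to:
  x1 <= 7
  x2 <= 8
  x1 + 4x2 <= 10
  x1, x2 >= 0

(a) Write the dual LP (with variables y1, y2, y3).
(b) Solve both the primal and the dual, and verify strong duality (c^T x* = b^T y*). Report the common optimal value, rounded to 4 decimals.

The standard primal-dual pair for 'max c^T x s.t. A x <= b, x >= 0' is:
  Dual:  min b^T y  s.t.  A^T y >= c,  y >= 0.

So the dual LP is:
  minimize  7y1 + 8y2 + 10y3
  subject to:
    y1 + y3 >= 2
    y2 + 4y3 >= 4
    y1, y2, y3 >= 0

Solving the primal: x* = (7, 0.75).
  primal value c^T x* = 17.
Solving the dual: y* = (1, 0, 1).
  dual value b^T y* = 17.
Strong duality: c^T x* = b^T y*. Confirmed.

17


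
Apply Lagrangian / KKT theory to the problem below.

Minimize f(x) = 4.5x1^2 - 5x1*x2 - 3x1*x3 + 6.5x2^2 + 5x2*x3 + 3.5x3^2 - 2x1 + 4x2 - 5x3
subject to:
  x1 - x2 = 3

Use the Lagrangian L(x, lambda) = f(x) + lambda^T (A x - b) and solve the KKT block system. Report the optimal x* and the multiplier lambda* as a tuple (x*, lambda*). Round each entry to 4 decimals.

Form the Lagrangian:
  L(x, lambda) = (1/2) x^T Q x + c^T x + lambda^T (A x - b)
Stationarity (grad_x L = 0): Q x + c + A^T lambda = 0.
Primal feasibility: A x = b.

This gives the KKT block system:
  [ Q   A^T ] [ x     ]   [-c ]
  [ A    0  ] [ lambda ] = [ b ]

Solving the linear system:
  x*      = (1.425, -1.575, 2.45)
  lambda* = (-11.35)
  f(x*)   = 6.325

x* = (1.425, -1.575, 2.45), lambda* = (-11.35)


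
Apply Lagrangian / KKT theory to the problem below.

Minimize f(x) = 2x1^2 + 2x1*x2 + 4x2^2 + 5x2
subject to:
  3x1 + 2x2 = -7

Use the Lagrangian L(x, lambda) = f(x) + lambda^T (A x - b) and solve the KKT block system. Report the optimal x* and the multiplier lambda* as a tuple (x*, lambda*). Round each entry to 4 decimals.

Form the Lagrangian:
  L(x, lambda) = (1/2) x^T Q x + c^T x + lambda^T (A x - b)
Stationarity (grad_x L = 0): Q x + c + A^T lambda = 0.
Primal feasibility: A x = b.

This gives the KKT block system:
  [ Q   A^T ] [ x     ]   [-c ]
  [ A    0  ] [ lambda ] = [ b ]

Solving the linear system:
  x*      = (-1.7188, -0.9219)
  lambda* = (2.9063)
  f(x*)   = 7.8672

x* = (-1.7188, -0.9219), lambda* = (2.9063)


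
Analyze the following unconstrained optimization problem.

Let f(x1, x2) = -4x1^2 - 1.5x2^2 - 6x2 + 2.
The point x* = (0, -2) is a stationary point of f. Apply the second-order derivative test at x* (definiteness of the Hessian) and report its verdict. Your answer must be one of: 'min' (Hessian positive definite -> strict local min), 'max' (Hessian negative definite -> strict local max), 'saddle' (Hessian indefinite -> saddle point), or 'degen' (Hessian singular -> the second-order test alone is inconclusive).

Compute the Hessian H = grad^2 f:
  H = [[-8, 0], [0, -3]]
Verify stationarity: grad f(x*) = H x* + g = (0, 0).
Eigenvalues of H: -8, -3.
Both eigenvalues < 0, so H is negative definite -> x* is a strict local max.

max


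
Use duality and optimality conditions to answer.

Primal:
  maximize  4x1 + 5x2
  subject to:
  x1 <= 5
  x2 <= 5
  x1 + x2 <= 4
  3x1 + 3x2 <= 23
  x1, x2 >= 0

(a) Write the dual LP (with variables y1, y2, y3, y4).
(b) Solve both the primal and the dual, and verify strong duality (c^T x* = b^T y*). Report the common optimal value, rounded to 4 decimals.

The standard primal-dual pair for 'max c^T x s.t. A x <= b, x >= 0' is:
  Dual:  min b^T y  s.t.  A^T y >= c,  y >= 0.

So the dual LP is:
  minimize  5y1 + 5y2 + 4y3 + 23y4
  subject to:
    y1 + y3 + 3y4 >= 4
    y2 + y3 + 3y4 >= 5
    y1, y2, y3, y4 >= 0

Solving the primal: x* = (0, 4).
  primal value c^T x* = 20.
Solving the dual: y* = (0, 0, 5, 0).
  dual value b^T y* = 20.
Strong duality: c^T x* = b^T y*. Confirmed.

20


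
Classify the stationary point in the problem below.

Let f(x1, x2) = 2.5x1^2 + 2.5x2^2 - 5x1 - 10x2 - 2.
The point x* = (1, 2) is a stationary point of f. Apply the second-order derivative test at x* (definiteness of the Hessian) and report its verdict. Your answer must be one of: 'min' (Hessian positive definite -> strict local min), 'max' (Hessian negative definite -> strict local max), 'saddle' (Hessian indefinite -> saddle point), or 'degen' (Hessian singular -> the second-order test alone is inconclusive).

Compute the Hessian H = grad^2 f:
  H = [[5, 0], [0, 5]]
Verify stationarity: grad f(x*) = H x* + g = (0, 0).
Eigenvalues of H: 5, 5.
Both eigenvalues > 0, so H is positive definite -> x* is a strict local min.

min


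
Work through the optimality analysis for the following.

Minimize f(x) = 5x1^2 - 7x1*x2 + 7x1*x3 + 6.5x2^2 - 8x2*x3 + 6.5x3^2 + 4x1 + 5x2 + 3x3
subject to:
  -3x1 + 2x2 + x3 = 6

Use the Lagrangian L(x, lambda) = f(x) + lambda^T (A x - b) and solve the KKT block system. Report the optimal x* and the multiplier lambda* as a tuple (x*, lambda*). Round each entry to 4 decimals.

Form the Lagrangian:
  L(x, lambda) = (1/2) x^T Q x + c^T x + lambda^T (A x - b)
Stationarity (grad_x L = 0): Q x + c + A^T lambda = 0.
Primal feasibility: A x = b.

This gives the KKT block system:
  [ Q   A^T ] [ x     ]   [-c ]
  [ A    0  ] [ lambda ] = [ b ]

Solving the linear system:
  x*      = (-2.2294, -0.7136, 0.7389)
  lambda* = (-2.7089)
  f(x*)   = 2.9921

x* = (-2.2294, -0.7136, 0.7389), lambda* = (-2.7089)


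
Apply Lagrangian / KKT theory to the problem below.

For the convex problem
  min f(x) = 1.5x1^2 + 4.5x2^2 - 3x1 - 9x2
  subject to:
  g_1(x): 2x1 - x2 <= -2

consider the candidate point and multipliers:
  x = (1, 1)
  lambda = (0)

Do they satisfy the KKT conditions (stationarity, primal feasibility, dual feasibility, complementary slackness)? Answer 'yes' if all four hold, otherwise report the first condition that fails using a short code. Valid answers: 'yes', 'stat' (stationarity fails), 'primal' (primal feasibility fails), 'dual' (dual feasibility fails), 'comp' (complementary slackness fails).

Gradient of f: grad f(x) = Q x + c = (0, 0)
Constraint values g_i(x) = a_i^T x - b_i:
  g_1((1, 1)) = 3
Stationarity residual: grad f(x) + sum_i lambda_i a_i = (0, 0)
  -> stationarity OK
Primal feasibility (all g_i <= 0): FAILS
Dual feasibility (all lambda_i >= 0): OK
Complementary slackness (lambda_i * g_i(x) = 0 for all i): OK

Verdict: the first failing condition is primal_feasibility -> primal.

primal


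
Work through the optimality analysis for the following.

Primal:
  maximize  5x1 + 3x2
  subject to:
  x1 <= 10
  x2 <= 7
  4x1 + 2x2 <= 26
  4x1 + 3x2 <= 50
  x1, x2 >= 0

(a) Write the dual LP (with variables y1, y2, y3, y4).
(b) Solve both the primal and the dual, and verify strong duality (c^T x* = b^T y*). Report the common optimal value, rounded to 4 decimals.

The standard primal-dual pair for 'max c^T x s.t. A x <= b, x >= 0' is:
  Dual:  min b^T y  s.t.  A^T y >= c,  y >= 0.

So the dual LP is:
  minimize  10y1 + 7y2 + 26y3 + 50y4
  subject to:
    y1 + 4y3 + 4y4 >= 5
    y2 + 2y3 + 3y4 >= 3
    y1, y2, y3, y4 >= 0

Solving the primal: x* = (3, 7).
  primal value c^T x* = 36.
Solving the dual: y* = (0, 0.5, 1.25, 0).
  dual value b^T y* = 36.
Strong duality: c^T x* = b^T y*. Confirmed.

36


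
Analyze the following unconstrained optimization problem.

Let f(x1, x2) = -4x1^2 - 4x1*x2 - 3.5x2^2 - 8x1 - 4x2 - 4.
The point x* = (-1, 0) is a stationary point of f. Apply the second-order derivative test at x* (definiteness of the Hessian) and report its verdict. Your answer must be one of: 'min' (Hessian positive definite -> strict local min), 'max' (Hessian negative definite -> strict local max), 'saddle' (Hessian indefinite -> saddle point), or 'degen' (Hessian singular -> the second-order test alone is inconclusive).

Compute the Hessian H = grad^2 f:
  H = [[-8, -4], [-4, -7]]
Verify stationarity: grad f(x*) = H x* + g = (0, 0).
Eigenvalues of H: -11.5311, -3.4689.
Both eigenvalues < 0, so H is negative definite -> x* is a strict local max.

max


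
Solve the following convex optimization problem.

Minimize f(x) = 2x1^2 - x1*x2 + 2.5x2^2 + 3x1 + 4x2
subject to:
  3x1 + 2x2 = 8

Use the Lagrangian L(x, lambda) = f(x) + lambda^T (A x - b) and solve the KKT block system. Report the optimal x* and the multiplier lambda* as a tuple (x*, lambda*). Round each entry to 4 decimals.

Form the Lagrangian:
  L(x, lambda) = (1/2) x^T Q x + c^T x + lambda^T (A x - b)
Stationarity (grad_x L = 0): Q x + c + A^T lambda = 0.
Primal feasibility: A x = b.

This gives the KKT block system:
  [ Q   A^T ] [ x     ]   [-c ]
  [ A    0  ] [ lambda ] = [ b ]

Solving the linear system:
  x*      = (2.0274, 0.9589)
  lambda* = (-3.3836)
  f(x*)   = 18.4932

x* = (2.0274, 0.9589), lambda* = (-3.3836)


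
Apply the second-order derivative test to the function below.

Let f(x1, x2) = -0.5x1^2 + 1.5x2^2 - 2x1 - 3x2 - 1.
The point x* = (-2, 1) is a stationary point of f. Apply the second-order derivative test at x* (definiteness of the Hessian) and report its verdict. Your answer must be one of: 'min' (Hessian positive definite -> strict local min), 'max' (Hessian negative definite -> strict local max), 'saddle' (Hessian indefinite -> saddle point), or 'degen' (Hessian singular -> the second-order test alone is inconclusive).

Compute the Hessian H = grad^2 f:
  H = [[-1, 0], [0, 3]]
Verify stationarity: grad f(x*) = H x* + g = (0, 0).
Eigenvalues of H: -1, 3.
Eigenvalues have mixed signs, so H is indefinite -> x* is a saddle point.

saddle


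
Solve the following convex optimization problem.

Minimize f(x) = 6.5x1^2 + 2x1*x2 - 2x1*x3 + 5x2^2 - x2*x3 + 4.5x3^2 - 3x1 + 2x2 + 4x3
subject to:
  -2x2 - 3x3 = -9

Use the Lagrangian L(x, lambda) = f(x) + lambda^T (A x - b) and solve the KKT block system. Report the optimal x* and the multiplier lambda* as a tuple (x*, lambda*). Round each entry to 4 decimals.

Form the Lagrangian:
  L(x, lambda) = (1/2) x^T Q x + c^T x + lambda^T (A x - b)
Stationarity (grad_x L = 0): Q x + c + A^T lambda = 0.
Primal feasibility: A x = b.

This gives the KKT block system:
  [ Q   A^T ] [ x     ]   [-c ]
  [ A    0  ] [ lambda ] = [ b ]

Solving the linear system:
  x*      = (0.3495, 1.3371, 2.1086)
  lambda* = (6.9805)
  f(x*)   = 36.4424

x* = (0.3495, 1.3371, 2.1086), lambda* = (6.9805)


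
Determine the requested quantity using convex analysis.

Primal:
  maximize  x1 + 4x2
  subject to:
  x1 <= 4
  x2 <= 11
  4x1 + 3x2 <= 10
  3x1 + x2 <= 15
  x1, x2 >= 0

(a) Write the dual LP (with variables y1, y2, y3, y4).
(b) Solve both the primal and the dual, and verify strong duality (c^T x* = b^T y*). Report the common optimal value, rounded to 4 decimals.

The standard primal-dual pair for 'max c^T x s.t. A x <= b, x >= 0' is:
  Dual:  min b^T y  s.t.  A^T y >= c,  y >= 0.

So the dual LP is:
  minimize  4y1 + 11y2 + 10y3 + 15y4
  subject to:
    y1 + 4y3 + 3y4 >= 1
    y2 + 3y3 + y4 >= 4
    y1, y2, y3, y4 >= 0

Solving the primal: x* = (0, 3.3333).
  primal value c^T x* = 13.3333.
Solving the dual: y* = (0, 0, 1.3333, 0).
  dual value b^T y* = 13.3333.
Strong duality: c^T x* = b^T y*. Confirmed.

13.3333


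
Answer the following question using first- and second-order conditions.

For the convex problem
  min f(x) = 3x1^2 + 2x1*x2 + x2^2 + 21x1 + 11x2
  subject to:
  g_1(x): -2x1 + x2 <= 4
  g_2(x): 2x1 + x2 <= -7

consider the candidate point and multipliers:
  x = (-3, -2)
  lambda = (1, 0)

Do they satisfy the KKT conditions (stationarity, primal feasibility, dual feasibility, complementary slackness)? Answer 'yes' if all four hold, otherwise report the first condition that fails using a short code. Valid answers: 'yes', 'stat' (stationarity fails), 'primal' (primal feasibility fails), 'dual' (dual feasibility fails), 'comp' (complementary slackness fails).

Gradient of f: grad f(x) = Q x + c = (-1, 1)
Constraint values g_i(x) = a_i^T x - b_i:
  g_1((-3, -2)) = 0
  g_2((-3, -2)) = -1
Stationarity residual: grad f(x) + sum_i lambda_i a_i = (-3, 2)
  -> stationarity FAILS
Primal feasibility (all g_i <= 0): OK
Dual feasibility (all lambda_i >= 0): OK
Complementary slackness (lambda_i * g_i(x) = 0 for all i): OK

Verdict: the first failing condition is stationarity -> stat.

stat


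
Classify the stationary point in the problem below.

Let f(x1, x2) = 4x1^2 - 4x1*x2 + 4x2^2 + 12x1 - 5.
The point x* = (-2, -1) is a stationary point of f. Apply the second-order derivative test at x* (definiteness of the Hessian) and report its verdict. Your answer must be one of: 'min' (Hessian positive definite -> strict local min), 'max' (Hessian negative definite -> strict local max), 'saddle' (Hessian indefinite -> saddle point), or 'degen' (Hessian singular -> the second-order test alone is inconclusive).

Compute the Hessian H = grad^2 f:
  H = [[8, -4], [-4, 8]]
Verify stationarity: grad f(x*) = H x* + g = (0, 0).
Eigenvalues of H: 4, 12.
Both eigenvalues > 0, so H is positive definite -> x* is a strict local min.

min


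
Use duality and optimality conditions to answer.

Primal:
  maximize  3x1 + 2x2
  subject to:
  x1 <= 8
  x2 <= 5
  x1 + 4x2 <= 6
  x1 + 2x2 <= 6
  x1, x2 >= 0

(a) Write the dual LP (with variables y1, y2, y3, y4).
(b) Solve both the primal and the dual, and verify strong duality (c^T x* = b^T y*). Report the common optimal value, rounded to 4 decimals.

The standard primal-dual pair for 'max c^T x s.t. A x <= b, x >= 0' is:
  Dual:  min b^T y  s.t.  A^T y >= c,  y >= 0.

So the dual LP is:
  minimize  8y1 + 5y2 + 6y3 + 6y4
  subject to:
    y1 + y3 + y4 >= 3
    y2 + 4y3 + 2y4 >= 2
    y1, y2, y3, y4 >= 0

Solving the primal: x* = (6, 0).
  primal value c^T x* = 18.
Solving the dual: y* = (0, 0, 0, 3).
  dual value b^T y* = 18.
Strong duality: c^T x* = b^T y*. Confirmed.

18
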